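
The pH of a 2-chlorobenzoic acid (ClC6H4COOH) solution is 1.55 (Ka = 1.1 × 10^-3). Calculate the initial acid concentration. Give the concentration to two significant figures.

C₀ = 7.5 × 10^-1 M

[H+] = 10^(-1.55) = 2.82 × 10^-2 M = x
Ka = x²/(C₀ − x) ⇒ C₀ = x + x²/Ka
C₀ = 2.82 × 10^-2 + (2.82 × 10^-2)²/(1.1 × 10^-3) = 7.51 × 10^-1 M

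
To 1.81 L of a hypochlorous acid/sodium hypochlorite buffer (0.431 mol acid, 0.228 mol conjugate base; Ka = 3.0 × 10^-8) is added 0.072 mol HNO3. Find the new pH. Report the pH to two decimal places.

pH = 7.01

Added H+ converts OCl- to HOCl: HOCl → 0.503 mol, OCl- → 0.156 mol.
pKa = −log(3.0 × 10^-8) = 7.523
pH = pKa + log(n_OCl-/n_HOCl) = 7.523 + log(0.156/0.503) = 7.523 + (-0.508)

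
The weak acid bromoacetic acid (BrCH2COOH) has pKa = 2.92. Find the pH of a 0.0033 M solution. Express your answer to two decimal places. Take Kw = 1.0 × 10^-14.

pH = 2.83

BrCH2COOH ⇌ BrCH2COO- + H+
Ka = 10^(−2.92) = 1.20 × 10^-3
From the ICE table, Ka = [H+]²/(0.0033 − [H+]) = 1.20 × 10^-3.
The 5% rule fails; solving [H+]² + Ka·[H+] − Ka·C₀ = 0 exactly:
[H+] = (−Ka + √(Ka² + 4·Ka·C₀))/2 = 1.48 × 10^-3 M
pH = −log[H+] = −log(1.48 × 10^-3) = 2.83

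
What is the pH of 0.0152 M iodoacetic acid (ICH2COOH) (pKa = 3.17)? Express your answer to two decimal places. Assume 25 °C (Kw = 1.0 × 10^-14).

pH = 2.54

ICH2COOH ⇌ ICH2COO- + H+
Ka = 10^(−3.17) = 6.76 × 10^-4
Let x = [H+] at equilibrium. Ka = x²/(0.0152 − x).
Here C₀/Ka ≈ 22.5, so the small-x approximation fails. Use the quadratic:
x = [−0.000676 + √(0.000676² + 4.11e-05)]/2 = 2.89 × 10^-3 M
pH = −log[H+] = −log(2.89 × 10^-3) = 2.54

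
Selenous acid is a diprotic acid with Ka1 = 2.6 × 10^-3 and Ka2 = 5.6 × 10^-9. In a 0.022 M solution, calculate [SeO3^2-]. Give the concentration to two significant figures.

First ionization gives [H+] ≈ [HSeO3-] = 6.37 × 10^-3 M.
Second step: Ka2 = [H+][SeO3^2-]/[HSeO3-] ≈ [SeO3^2-] (since [H+] ≈ [HSeO3-]).
So [SeO3^2-] ≈ Ka2.

5.6 × 10^-9 M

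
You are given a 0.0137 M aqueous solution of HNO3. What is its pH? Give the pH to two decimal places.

pH = 1.86

HNO3 is a strong acid and dissociates completely, so [H+] = 0.0137 M.
pH = -log(0.0137) = 1.86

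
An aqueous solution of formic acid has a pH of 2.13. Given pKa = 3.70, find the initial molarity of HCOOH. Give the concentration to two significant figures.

C₀ = 2.8 × 10^-1 M

[H+] = 10^(-2.13) = 7.41 × 10^-3 M = x
Ka = 10^(−3.70) = 2.00 × 10^-4
Ka = x²/(C₀ − x) ⇒ C₀ = x + x²/Ka
C₀ = 7.41 × 10^-3 + (7.41 × 10^-3)²/(2.00 × 10^-4) = 2.82 × 10^-1 M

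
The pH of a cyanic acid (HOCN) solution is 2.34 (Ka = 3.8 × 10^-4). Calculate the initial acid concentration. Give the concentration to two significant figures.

C₀ = 6.0 × 10^-2 M

[H+] = 10^(-2.34) = 4.57 × 10^-3 M = x
Ka = x²/(C₀ − x) ⇒ C₀ = x + x²/Ka
C₀ = 4.57 × 10^-3 + (4.57 × 10^-3)²/(3.8 × 10^-4) = 5.95 × 10^-2 M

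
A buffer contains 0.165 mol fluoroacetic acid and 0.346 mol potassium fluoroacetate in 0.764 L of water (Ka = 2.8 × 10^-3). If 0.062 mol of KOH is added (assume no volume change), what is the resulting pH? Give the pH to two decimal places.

OH- converts FCH2COOH to FCH2COO-: FCH2COOH → 0.103 mol, FCH2COO- → 0.408 mol.
pKa = −log(2.8 × 10^-3) = 2.553
pH = pKa + log(n_FCH2COO-/n_FCH2COOH) = 2.553 + log(0.408/0.103) = 2.553 + (+0.598)

pH = 3.15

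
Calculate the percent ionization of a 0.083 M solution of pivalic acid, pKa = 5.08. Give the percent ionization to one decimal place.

1.0%

(CH3)3CCOOH ⇌ (CH3)3CCOO- + H+; let x = [H+] at equilibrium.
Ka = 10^(−5.08) = 8.32 × 10^-6
x ≈ √(Ka·C₀) = √(8.32 × 10^-6 × 0.083) = 8.31 × 10^-4 M
Fraction ionized = 8.31 × 10^-4 / 0.083 = 0.0100 → 1.0%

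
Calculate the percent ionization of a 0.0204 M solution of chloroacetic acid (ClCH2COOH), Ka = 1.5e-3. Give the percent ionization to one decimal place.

23.7%

ClCH2COOH ⇌ ClCH2COO- + H+; let x = [H+] at equilibrium.
Solve x² + 0.0015x − 3.06e-05 = 0 → x = 4.83 × 10^-3 M
Fraction ionized = 4.83 × 10^-3 / 0.0204 = 0.2368 → 23.7%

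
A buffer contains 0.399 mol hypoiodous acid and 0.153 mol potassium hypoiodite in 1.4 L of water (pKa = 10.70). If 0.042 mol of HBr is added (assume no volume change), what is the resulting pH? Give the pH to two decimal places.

pH = 10.10

After neutralization: n(HOI) = 0.441 mol, n(OI-) = 0.111 mol.
pH = pKa + log([A⁻]/[HA]) = 10.70 + log(0.111/0.441) = 10.70 -0.599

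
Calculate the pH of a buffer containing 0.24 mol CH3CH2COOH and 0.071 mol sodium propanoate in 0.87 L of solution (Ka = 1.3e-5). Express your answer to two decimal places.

pH = 4.36

pKa = −log(1.3 × 10^-5) = 4.886
Using pH = pKa + log([base]/[acid]) with [base]/[acid] = 0.071/0.24:
pH = 4.886 + (-0.529) = 4.36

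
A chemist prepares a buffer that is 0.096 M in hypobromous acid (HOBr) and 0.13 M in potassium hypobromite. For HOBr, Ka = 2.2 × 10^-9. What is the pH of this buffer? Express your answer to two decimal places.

pH = 8.79

pKa = −log(2.2 × 10^-9) = 8.658
Using pH = pKa + log([base]/[acid]) with [base]/[acid] = 0.13/0.096:
pH = 8.658 + (+0.132) = 8.79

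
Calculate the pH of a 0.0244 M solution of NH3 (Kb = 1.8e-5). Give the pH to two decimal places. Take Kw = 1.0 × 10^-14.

pH = 10.82

NH3 + H2O ⇌ NH4+ + OH-
Kb = x²/(0.0244 − x) = 1.8 × 10^-5
Neglecting x in the denominator: x = √(1.8 × 10^-5 × 0.0244) = 6.63 × 10^-4 M
pOH = −log(6.63 × 10^-4) = 3.18; pH = 14.00 − 3.18 = 10.82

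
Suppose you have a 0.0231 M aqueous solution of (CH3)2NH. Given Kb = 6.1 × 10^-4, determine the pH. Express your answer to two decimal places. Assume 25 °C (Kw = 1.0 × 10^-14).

(CH3)2NH + H2O ⇌ (CH3)2NH2+ + OH-
From the ICE table, Kb = x²/(0.0231 − x) = 6.1 × 10^-4.
x is not negligible relative to C₀; solve x² + 0.00061·x − 1.41e-05 = 0.
x = [−0.00061 + √(0.00061² + 5.64e-05)]/2 = 3.46 × 10^-3 M
pOH = 2.46, so pH = 14.00 − pOH = 11.54

pH = 11.54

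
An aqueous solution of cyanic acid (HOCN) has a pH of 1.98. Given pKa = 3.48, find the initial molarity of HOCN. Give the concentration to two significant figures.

[H+] = 10^(-1.98) = 1.05 × 10^-2 M = x
Ka = 10^(−3.48) = 3.31 × 10^-4
Ka = x²/(C₀ − x) ⇒ C₀ = x + x²/Ka
C₀ = 1.05 × 10^-2 + (1.05 × 10^-2)²/(3.31 × 10^-4) = 3.44 × 10^-1 M

C₀ = 3.4 × 10^-1 M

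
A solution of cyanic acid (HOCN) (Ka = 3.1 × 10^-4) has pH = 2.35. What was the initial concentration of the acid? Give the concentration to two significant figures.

[H+] = 10^(-2.35) = 4.47 × 10^-3 M = x
Ka = x²/(C₀ − x) ⇒ C₀ = x + x²/Ka
C₀ = 4.47 × 10^-3 + (4.47 × 10^-3)²/(3.1 × 10^-4) = 6.89 × 10^-2 M

C₀ = 6.9 × 10^-2 M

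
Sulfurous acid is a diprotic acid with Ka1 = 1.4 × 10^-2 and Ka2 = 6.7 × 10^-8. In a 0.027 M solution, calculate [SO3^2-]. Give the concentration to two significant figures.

First ionization gives [H+] ≈ [HSO3-] = 1.37 × 10^-2 M.
Second step: Ka2 = [H+][SO3^2-]/[HSO3-] ≈ [SO3^2-] (since [H+] ≈ [HSO3-]).
So [SO3^2-] ≈ Ka2.

6.7 × 10^-8 M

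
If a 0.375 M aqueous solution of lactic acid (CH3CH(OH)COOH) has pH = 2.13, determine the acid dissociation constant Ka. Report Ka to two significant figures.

Ka = 1.5 × 10^-4

[H+] = 10^(-2.13) = 7.41 × 10^-3 M
At equilibrium [HA] = 0.375 − 7.41 × 10^-3 = 3.68 × 10^-1 M
Ka = [H+][A-]/[HA] = (7.41 × 10^-3)² / 3.68 × 10^-1 = 1.5 × 10^-4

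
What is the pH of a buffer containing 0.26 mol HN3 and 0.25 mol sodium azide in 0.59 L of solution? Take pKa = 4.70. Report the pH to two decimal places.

Using pH = pKa + log([base]/[acid]) with [base]/[acid] = 0.25/0.26:
pH = 4.70 + (-0.017) = 4.68

pH = 4.68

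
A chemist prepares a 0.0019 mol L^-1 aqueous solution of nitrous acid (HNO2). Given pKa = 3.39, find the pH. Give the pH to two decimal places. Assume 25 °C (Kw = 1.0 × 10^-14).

pH = 3.16

HNO2 ⇌ NO2- + H+
Ka = 10^(−3.39) = 4.07 × 10^-4
Ka = [H+]²/(0.0019 − [H+]) = 4.07 × 10^-4
The 5% rule fails; solving [H+]² + Ka·[H+] − Ka·C₀ = 0 exactly:
[H+] = (−Ka + √(Ka² + 4·Ka·C₀))/2 = 6.99 × 10^-4 M
pH = −log(6.99 × 10^-4) = 3.16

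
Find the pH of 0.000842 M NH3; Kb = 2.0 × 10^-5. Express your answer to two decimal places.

NH3 + H2O ⇌ NH4+ + OH-
Kb = x²/(0.000842 − x) = 2.0 × 10^-5
x is not negligible relative to C₀; solve x² + 2e-05·x − 1.68e-08 = 0.
x = [−2e-05 + √(2e-05² + 6.74e-08)]/2 = 1.20 × 10^-4 M
pOH = 3.92, so pH = 14.00 − pOH = 10.08

pH = 10.08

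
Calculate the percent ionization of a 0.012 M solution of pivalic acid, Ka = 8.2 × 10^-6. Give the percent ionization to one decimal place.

2.6%

(CH3)3CCOOH ⇌ (CH3)3CCOO- + H+; let x = [H+] at equilibrium.
x ≈ √(Ka·C₀) = √(8.2 × 10^-6 × 0.012) = 3.14 × 10^-4 M
Fraction ionized = 3.14 × 10^-4 / 0.012 = 0.0262 → 2.6%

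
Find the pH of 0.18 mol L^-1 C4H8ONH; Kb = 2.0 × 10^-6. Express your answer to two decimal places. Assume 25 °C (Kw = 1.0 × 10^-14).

pH = 10.78

C4H8ONH + H2O ⇌ C4H8ONH2+ + OH-
Let x = [OH-] at equilibrium. Kb = x²/(0.18 − x).
Neglecting x in the denominator: x = √(2.0 × 10^-6 × 0.18) = 6.00 × 10^-4 M
pOH = −log(6.00 × 10^-4) = 3.22; pH = 14.00 − 3.22 = 10.78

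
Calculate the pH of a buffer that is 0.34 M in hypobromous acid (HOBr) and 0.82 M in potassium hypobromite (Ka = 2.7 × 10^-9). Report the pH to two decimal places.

pKa = −log(2.7 × 10^-9) = 8.569
Henderson–Hasselbalch: pH = pKa + log([OBr-]/[HOBr]) = 8.569 + log(0.82/0.34)
pH = 8.569 + (+0.382) = 8.95

pH = 8.95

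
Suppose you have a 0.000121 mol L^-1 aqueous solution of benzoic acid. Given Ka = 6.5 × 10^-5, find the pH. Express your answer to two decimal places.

C6H5COOH ⇌ C6H5COO- + H+
From the ICE table, Ka = x²/(0.000121 − x) = 6.5 × 10^-5.
The 5% rule fails; solving x² + Ka·x − Ka·C₀ = 0 exactly:
x = (−Ka + √(Ka² + 4·Ka·C₀))/2 = 6.20 × 10^-5 M
pH = −log[H+] = −log(6.20 × 10^-5) = 4.21

pH = 4.21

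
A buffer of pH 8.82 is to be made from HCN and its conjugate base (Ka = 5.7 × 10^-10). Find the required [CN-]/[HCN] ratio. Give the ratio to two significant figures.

ratio = 0.38

pKa = -log(5.7 × 10^-10) = 9.244
pH = pKa + log(r) ⇒ log(r) = 8.82 − 9.244 = -0.424
r = [CN-]/[HCN] = 10^(-0.424) = 0.377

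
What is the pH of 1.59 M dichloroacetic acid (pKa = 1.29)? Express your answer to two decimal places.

Cl2CHCOOH ⇌ Cl2CHCOO- + H+
Ka = 10^(−1.29) = 5.13 × 10^-2
From the ICE table, Ka = [H+]²/(1.59 − [H+]) = 5.13 × 10^-2.
[H+] is not negligible relative to C₀; solve [H+]² + 0.0513·[H+] − 0.0816 = 0.
[H+] = [−0.0513 + √(0.0513² + 0.326)]/2 = 2.61 × 10^-1 M
pH = −log(2.61 × 10^-1) = 0.58

pH = 0.58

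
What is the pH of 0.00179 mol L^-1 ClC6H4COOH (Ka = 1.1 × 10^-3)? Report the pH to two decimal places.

pH = 3.02

ClC6H4COOH ⇌ ClC6H4COO- + H+
Ka = [H+]²/(0.00179 − [H+]) = 1.1 × 10^-3
The 5% rule fails; solving [H+]² + Ka·[H+] − Ka·C₀ = 0 exactly:
[H+] = (−Ka + √(Ka² + 4·Ka·C₀))/2 = 9.57 × 10^-4 M
pH = −log[H+] = −log(9.57 × 10^-4) = 3.02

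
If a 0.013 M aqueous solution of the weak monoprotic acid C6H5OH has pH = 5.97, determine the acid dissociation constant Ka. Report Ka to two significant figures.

[H+] = 10^(-5.97) = 1.07 × 10^-6 M
At equilibrium [HA] = 0.013 − 1.07 × 10^-6 = 1.30 × 10^-2 M
Ka = [H+][A-]/[HA] = (1.07 × 10^-6)² / 1.30 × 10^-2 = 8.8 × 10^-11

Ka = 8.8 × 10^-11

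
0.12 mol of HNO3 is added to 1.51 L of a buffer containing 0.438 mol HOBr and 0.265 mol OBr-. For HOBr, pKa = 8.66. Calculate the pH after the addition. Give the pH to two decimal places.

pH = 8.07

Added H+ converts OBr- to HOBr: HOBr → 0.558 mol, OBr- → 0.145 mol.
pH = pKa + log([A⁻]/[HA]) = 8.66 + log(0.145/0.558) = 8.66 -0.585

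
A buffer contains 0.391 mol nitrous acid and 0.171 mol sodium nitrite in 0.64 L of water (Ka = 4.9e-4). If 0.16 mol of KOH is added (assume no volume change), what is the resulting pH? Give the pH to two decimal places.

OH- converts HNO2 to NO2-: HNO2 → 0.231 mol, NO2- → 0.331 mol.
pKa = −log(4.9 × 10^-4) = 3.310
pH = pKa + log([A⁻]/[HA]) = 3.310 + log(0.331/0.231) = 3.310 +0.156

pH = 3.47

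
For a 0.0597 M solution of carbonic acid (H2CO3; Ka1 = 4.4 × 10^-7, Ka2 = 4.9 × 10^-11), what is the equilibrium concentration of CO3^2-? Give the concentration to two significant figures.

4.9 × 10^-11 M

First ionization gives [H+] ≈ [HCO3-] = 1.62 × 10^-4 M.
Second step: Ka2 = [H+][CO3^2-]/[HCO3-] ≈ [CO3^2-] (since [H+] ≈ [HCO3-]).
So [CO3^2-] ≈ Ka2.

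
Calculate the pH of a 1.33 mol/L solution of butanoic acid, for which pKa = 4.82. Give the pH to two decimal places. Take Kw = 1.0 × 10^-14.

CH3(CH2)2COOH ⇌ CH3(CH2)2COO- + H+
Ka = 10^(−4.82) = 1.51 × 10^-5
Let x = [H+] at equilibrium. Ka = x²/(1.33 − x).
Neglecting x in the denominator: x = √(1.51 × 10^-5 × 1.33) = 4.48 × 10^-3 M
pH = −log[H+] = −log(4.48 × 10^-3) = 2.35

pH = 2.35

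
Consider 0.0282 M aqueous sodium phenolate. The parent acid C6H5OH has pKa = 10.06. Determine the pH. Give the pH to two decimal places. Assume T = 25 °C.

C6H5O- is the conjugate base of the weak acid C6H5OH.
Ka = 10^(−10.06) = 8.71 × 10^-11
Kb = Kw/Ka = 1.0×10^-14 / 8.71 × 10^-11 = 1.15 × 10^-4
From the ICE table, Kb = [OH-]²/(0.0282 − [OH-]) = 1.15 × 10^-4.
[OH-] is not negligible relative to C₀; solve [OH-]² + 0.000115·[OH-] − 3.24e-06 = 0.
[OH-] = (−Kb + √(Kb² + 4·Kb·C₀))/2 = 1.74 × 10^-3 M
pOH = −log(1.74 × 10^-3) = 2.76; pH = 14.00 − 2.76 = 11.24

pH = 11.24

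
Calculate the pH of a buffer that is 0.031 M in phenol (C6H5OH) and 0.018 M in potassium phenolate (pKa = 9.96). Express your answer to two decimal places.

pH = 9.72

pH = pKa + log([A⁻]/[HA]) = 9.96 + log(0.018/0.031)
pH = 9.96 + (-0.236) = 9.72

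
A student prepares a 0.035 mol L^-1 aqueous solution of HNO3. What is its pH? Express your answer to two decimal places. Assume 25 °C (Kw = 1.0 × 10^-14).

pH = 1.46

HNO3 is a strong acid and dissociates completely, so [H+] = 0.035 M.
pH = -log(0.035) = 1.46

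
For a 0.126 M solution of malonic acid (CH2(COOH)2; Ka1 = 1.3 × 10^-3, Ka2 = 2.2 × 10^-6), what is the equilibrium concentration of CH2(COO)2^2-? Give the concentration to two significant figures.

2.2 × 10^-6 M

First ionization gives [H+] ≈ [CH2(COOH)COO-] = 1.22 × 10^-2 M.
Second step: Ka2 = [H+][CH2(COO)2^2-]/[CH2(COOH)COO-] ≈ [CH2(COO)2^2-] (since [H+] ≈ [CH2(COOH)COO-]).
So [CH2(COO)2^2-] ≈ Ka2.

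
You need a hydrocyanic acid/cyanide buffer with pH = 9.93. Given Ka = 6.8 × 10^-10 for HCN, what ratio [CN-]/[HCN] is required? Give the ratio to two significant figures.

pKa = -log(6.8 × 10^-10) = 9.167
pH = pKa + log(r) ⇒ log(r) = 9.93 − 9.167 = +0.763
r = [CN-]/[HCN] = 10^(+0.763) = 5.79

ratio = 5.8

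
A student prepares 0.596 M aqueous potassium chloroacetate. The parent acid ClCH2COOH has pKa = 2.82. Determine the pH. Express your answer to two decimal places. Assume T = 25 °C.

pH = 8.30

ClCH2COO- is the conjugate base of the weak acid ClCH2COOH.
Ka = 10^(−2.82) = 1.51 × 10^-3
Kb = Kw/Ka = 1.0×10^-14 / 1.51 × 10^-3 = 6.62 × 10^-12
From the ICE table, Kb = x²/(0.596 − x) = 6.62 × 10^-12.
Since Kb ≪ C₀, x ≈ √(Kb·C₀) = 1.99 × 10^-6 M.
(x/C₀ = 0.00033% < 5%, so the approximation holds.)
pOH = 5.70, so pH = 14.00 − pOH = 8.30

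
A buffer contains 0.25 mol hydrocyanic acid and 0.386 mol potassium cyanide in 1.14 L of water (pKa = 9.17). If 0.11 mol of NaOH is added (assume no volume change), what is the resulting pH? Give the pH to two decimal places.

pH = 9.72

After neutralization: n(HCN) = 0.14 mol, n(CN-) = 0.496 mol.
pH = pKa + log(n_CN-/n_HCN) = 9.17 + log(0.496/0.14) = 9.17 + (+0.549)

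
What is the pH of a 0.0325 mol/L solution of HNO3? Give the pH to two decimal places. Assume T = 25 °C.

pH = 1.49

HNO3 is a strong acid and dissociates completely, so [H+] = 0.0325 M.
pH = -log(0.0325) = 1.49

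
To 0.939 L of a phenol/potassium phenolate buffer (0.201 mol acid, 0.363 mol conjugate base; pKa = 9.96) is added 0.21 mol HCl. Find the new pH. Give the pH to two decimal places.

After neutralization: n(C6H5OH) = 0.411 mol, n(C6H5O-) = 0.153 mol.
pH = pKa + log([A⁻]/[HA]) = 9.96 + log(0.153/0.411) = 9.96 -0.429

pH = 9.53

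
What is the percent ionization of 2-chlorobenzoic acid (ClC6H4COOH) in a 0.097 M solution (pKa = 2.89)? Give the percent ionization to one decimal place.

10.9%

ClC6H4COOH ⇌ ClC6H4COO- + H+; let x = [H+] at equilibrium.
Ka = 10^(−2.89) = 1.29 × 10^-3
Solve x² + 0.00129x − 0.000125 = 0 → x = 1.06 × 10^-2 M
Fraction ionized = 1.06 × 10^-2 / 0.097 = 0.1093 → 10.9%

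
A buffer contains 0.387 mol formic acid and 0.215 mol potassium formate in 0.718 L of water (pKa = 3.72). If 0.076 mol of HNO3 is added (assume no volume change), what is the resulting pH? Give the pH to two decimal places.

pH = 3.20

After neutralization: n(HCOOH) = 0.463 mol, n(HCOO-) = 0.139 mol.
Henderson–Hasselbalch with mole ratio 0.139/0.463: pH = 3.72 + (-0.523)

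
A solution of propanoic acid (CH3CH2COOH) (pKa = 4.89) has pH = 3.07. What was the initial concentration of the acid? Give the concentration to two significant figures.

C₀ = 5.7 × 10^-2 M

[H+] = 10^(-3.07) = 8.51 × 10^-4 M = x
Ka = 10^(−4.89) = 1.29 × 10^-5
Ka = x²/(C₀ − x) ⇒ C₀ = x + x²/Ka
C₀ = 8.51 × 10^-4 + (8.51 × 10^-4)²/(1.29 × 10^-5) = 5.70 × 10^-2 M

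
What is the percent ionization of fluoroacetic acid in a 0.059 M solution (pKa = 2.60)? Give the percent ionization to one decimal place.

18.6%

FCH2COOH ⇌ FCH2COO- + H+; let x = [H+] at equilibrium.
Ka = 10^(−2.60) = 2.51 × 10^-3
Solve x² + 0.00251x − 0.000148 = 0 → x = 1.10 × 10^-2 M
% ionization = x/C₀ × 100% = 1.10 × 10^-2/0.059 × 100% = 18.6%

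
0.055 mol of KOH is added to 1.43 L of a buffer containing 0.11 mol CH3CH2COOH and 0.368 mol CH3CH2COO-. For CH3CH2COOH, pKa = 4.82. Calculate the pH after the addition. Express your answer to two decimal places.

After neutralization: n(CH3CH2COOH) = 0.055 mol, n(CH3CH2COO-) = 0.423 mol.
pH = pKa + log([A⁻]/[HA]) = 4.82 + log(0.423/0.055) = 4.82 +0.886

pH = 5.71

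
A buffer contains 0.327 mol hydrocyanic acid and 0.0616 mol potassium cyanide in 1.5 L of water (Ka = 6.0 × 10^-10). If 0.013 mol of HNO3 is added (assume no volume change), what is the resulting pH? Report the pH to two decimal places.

pH = 8.38

After neutralization: n(HCN) = 0.34 mol, n(CN-) = 0.0486 mol.
pKa = −log(6.0 × 10^-10) = 9.222
Henderson–Hasselbalch with mole ratio 0.0486/0.34: pH = 9.222 + (-0.845)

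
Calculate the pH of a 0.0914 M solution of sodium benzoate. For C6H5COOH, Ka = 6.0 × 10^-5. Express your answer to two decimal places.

C6H5COO- is the conjugate base of the weak acid C6H5COOH.
Kb = Kw/Ka = 1.0×10^-14 / 6.0 × 10^-5 = 1.67 × 10^-10
From the ICE table, Kb = x²/(0.0914 − x) = 1.67 × 10^-10.
Assume x ≪ 0.0914: x ≈ √(1.67 × 10^-10 × 0.0914) = 3.91 × 10^-6 M
Check: 0.0043% ionized — well under 5%, approximation valid.
pOH = −log(3.91 × 10^-6) = 5.41; pH = 14.00 − 5.41 = 8.59

pH = 8.59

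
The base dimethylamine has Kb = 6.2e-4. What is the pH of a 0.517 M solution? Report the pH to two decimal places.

pH = 12.25

(CH3)2NH + H2O ⇌ (CH3)2NH2+ + OH-
From the ICE table, Kb = x²/(0.517 − x) = 6.2 × 10^-4.
Since Kb ≪ C₀, x ≈ √(Kb·C₀) = 1.79 × 10^-2 M.
Check: 3.5% ionized — well under 5%, approximation valid.
pOH = −log(1.79 × 10^-2) = 1.75; pH = 14.00 − 1.75 = 12.25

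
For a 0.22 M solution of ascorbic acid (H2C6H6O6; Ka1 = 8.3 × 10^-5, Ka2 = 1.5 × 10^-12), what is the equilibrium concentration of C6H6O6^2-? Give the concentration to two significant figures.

First ionization gives [H+] ≈ [HC6H6O6-] = 4.27 × 10^-3 M.
Second step: Ka2 = [H+][C6H6O6^2-]/[HC6H6O6-] ≈ [C6H6O6^2-] (since [H+] ≈ [HC6H6O6-]).
So [C6H6O6^2-] ≈ Ka2.

1.5 × 10^-12 M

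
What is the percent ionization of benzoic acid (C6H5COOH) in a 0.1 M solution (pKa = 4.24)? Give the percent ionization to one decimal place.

2.4%

C6H5COOH ⇌ C6H5COO- + H+; let x = [H+] at equilibrium.
Ka = 10^(−4.24) = 5.75 × 10^-5
x ≈ √(Ka·C₀) = √(5.75 × 10^-5 × 0.1) = 2.40 × 10^-3 M
% ionization = x/C₀ × 100% = 2.40 × 10^-3/0.1 × 100% = 2.4%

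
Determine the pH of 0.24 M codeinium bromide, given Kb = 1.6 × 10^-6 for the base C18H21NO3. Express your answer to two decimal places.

pH = 4.41

C18H22NO3+ is the conjugate acid of the weak base C18H21NO3.
Ka = Kw/Kb = 1.0×10^-14 / 1.6 × 10^-6 = 6.25 × 10^-9
From the ICE table, Ka = [H+]²/(0.24 − [H+]) = 6.25 × 10^-9.
Since Ka ≪ C₀, [H+] ≈ √(Ka·C₀) = 3.87 × 10^-5 M.
([H+]/C₀ = 0.016% < 5%, so the approximation holds.)
pH = −log(3.87 × 10^-5) = 4.41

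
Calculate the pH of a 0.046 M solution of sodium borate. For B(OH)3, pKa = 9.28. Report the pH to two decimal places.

pH = 10.97

B(OH)4- is the conjugate base of the weak acid B(OH)3.
Ka = 10^(−9.28) = 5.25 × 10^-10
Kb = Kw/Ka = 1.0×10^-14 / 5.25 × 10^-10 = 1.90 × 10^-5
From the ICE table, Kb = [OH-]²/(0.046 − [OH-]) = 1.90 × 10^-5.
Assume [OH-] ≪ 0.046: [OH-] ≈ √(1.90 × 10^-5 × 0.046) = 9.35 × 10^-4 M
Check: 2% ionized — well under 5%, approximation valid.
pOH = −log(9.35 × 10^-4) = 3.03; pH = 14.00 − 3.03 = 10.97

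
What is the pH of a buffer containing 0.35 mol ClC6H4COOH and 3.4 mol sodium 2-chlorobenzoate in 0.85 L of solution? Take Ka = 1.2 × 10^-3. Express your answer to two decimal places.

pH = 3.91

pKa = −log(1.2 × 10^-3) = 2.921
pH = pKa + log([A⁻]/[HA]) = 2.921 + log(3.4/0.35)
pH = 2.921 + (+0.987) = 3.91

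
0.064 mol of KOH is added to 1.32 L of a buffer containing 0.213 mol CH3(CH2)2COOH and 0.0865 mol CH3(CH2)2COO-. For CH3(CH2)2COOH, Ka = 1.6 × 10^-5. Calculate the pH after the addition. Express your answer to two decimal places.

After neutralization: n(CH3(CH2)2COOH) = 0.149 mol, n(CH3(CH2)2COO-) = 0.15 mol.
pKa = −log(1.6 × 10^-5) = 4.796
pH = pKa + log([A⁻]/[HA]) = 4.796 + log(0.15/0.149) = 4.796 +0.003

pH = 4.80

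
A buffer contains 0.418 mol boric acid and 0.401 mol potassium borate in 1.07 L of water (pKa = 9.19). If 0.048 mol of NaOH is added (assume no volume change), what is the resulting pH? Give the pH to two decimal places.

pH = 9.27

OH- converts B(OH)3 to B(OH)4-: B(OH)3 → 0.37 mol, B(OH)4- → 0.449 mol.
pH = pKa + log([A⁻]/[HA]) = 9.19 + log(0.449/0.37) = 9.19 +0.084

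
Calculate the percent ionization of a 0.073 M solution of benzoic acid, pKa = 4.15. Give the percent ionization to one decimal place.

3.1%

C6H5COOH ⇌ C6H5COO- + H+; let x = [H+] at equilibrium.
Ka = 10^(−4.15) = 7.08 × 10^-5
x ≈ √(Ka·C₀) = √(7.08 × 10^-5 × 0.073) = 2.27 × 10^-3 M
Fraction ionized = 2.27 × 10^-3 / 0.073 = 0.0311 → 3.1%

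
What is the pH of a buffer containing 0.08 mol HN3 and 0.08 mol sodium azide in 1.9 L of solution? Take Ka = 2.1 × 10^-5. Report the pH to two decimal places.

pH = 4.68

pKa = −log(2.1 × 10^-5) = 4.678
pH = pKa + log([A⁻]/[HA]) = 4.678 + log(0.08/0.08)
pH = 4.678 + (+0.000) = 4.68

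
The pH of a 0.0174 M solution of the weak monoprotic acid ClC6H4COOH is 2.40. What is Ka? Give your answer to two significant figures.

[H+] = 10^(-2.40) = 3.98 × 10^-3 M
At equilibrium [HA] = 0.0174 − 3.98 × 10^-3 = 1.34 × 10^-2 M
Ka = [H+][A-]/[HA] = (3.98 × 10^-3)² / 1.34 × 10^-2 = 1.2 × 10^-3

Ka = 1.2 × 10^-3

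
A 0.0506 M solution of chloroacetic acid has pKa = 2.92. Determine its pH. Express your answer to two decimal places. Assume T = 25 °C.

pH = 2.14

ClCH2COOH ⇌ ClCH2COO- + H+
Ka = 10^(−2.92) = 1.20 × 10^-3
Ka = x²/(0.0506 − x) = 1.20 × 10^-3
The 5% rule fails; solving x² + Ka·x − Ka·C₀ = 0 exactly:
x = [−0.0012 + √(0.0012² + 0.000243)]/2 = 7.22 × 10^-3 M
pH = −log(7.22 × 10^-3) = 2.14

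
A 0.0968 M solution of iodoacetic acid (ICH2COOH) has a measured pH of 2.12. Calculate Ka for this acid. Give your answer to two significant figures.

Ka = 6.5 × 10^-4

[H+] = 10^(-2.12) = 7.59 × 10^-3 M
At equilibrium [HA] = 0.0968 − 7.59 × 10^-3 = 8.92 × 10^-2 M
Ka = [H+][A-]/[HA] = (7.59 × 10^-3)² / 8.92 × 10^-2 = 6.5 × 10^-4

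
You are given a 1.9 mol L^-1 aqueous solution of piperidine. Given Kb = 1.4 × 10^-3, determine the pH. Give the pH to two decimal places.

pH = 12.71

C5H10NH + H2O ⇌ C5H10NH2+ + OH-
Let x = [OH-] at equilibrium. Kb = x²/(1.9 − x).
Assume x ≪ 1.9: x ≈ √(1.4 × 10^-3 × 1.9) = 5.16 × 10^-2 M
(x/C₀ = 2.7% < 5%, so the approximation holds.)
pOH = 1.29, so pH = 14.00 − pOH = 12.71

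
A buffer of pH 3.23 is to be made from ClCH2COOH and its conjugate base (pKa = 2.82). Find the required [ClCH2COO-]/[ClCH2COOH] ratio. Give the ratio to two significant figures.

pH = pKa + log(r) ⇒ log(r) = 3.23 − 2.82 = +0.41
r = [ClCH2COO-]/[ClCH2COOH] = 10^(+0.41) = 2.57

ratio = 2.6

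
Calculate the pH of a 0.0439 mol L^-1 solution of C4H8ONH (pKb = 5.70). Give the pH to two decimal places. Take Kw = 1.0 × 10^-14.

C4H8ONH + H2O ⇌ C4H8ONH2+ + OH-
Kb = 10^(−5.70) = 2.00 × 10^-6
Kb = [OH-]²/(0.0439 − [OH-]) = 2.00 × 10^-6
Neglecting [OH-] in the denominator: [OH-] = √(2.00 × 10^-6 × 0.0439) = 2.96 × 10^-4 M
([OH-]/C₀ = 0.67% < 5%, so the approximation holds.)
pOH = −log(2.96 × 10^-4) = 3.53; pH = 14.00 − 3.53 = 10.47

pH = 10.47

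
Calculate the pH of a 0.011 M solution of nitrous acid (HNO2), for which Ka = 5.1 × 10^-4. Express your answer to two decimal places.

pH = 2.67

HNO2 ⇌ NO2- + H+
Ka = [H+]²/(0.011 − [H+]) = 5.1 × 10^-4
The 5% rule fails; solving [H+]² + Ka·[H+] − Ka·C₀ = 0 exactly:
[H+] = [−0.00051 + √(0.00051² + 2.24e-05)]/2 = 2.13 × 10^-3 M
pH = −log[H+] = −log(2.13 × 10^-3) = 2.67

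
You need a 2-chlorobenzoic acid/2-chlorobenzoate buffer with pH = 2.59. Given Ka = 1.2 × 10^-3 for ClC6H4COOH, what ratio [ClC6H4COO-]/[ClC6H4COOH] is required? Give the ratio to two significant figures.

pKa = -log(1.2 × 10^-3) = 2.921
pH = pKa + log(r) ⇒ log(r) = 2.59 − 2.921 = -0.331
r = [ClC6H4COO-]/[ClC6H4COOH] = 10^(-0.331) = 0.467

ratio = 0.47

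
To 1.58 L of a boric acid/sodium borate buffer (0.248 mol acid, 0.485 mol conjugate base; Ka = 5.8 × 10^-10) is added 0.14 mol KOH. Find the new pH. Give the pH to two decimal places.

pH = 10.00

After neutralization: n(B(OH)3) = 0.108 mol, n(B(OH)4-) = 0.625 mol.
pKa = −log(5.8 × 10^-10) = 9.237
pH = pKa + log([A⁻]/[HA]) = 9.237 + log(0.625/0.108) = 9.237 +0.762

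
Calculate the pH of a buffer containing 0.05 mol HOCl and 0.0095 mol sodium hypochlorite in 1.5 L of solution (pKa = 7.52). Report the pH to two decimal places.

Henderson–Hasselbalch: pH = pKa + log([OCl-]/[HOCl]) = 7.52 + log(0.0095/0.05)
pH = 7.52 + (-0.721) = 6.80

pH = 6.80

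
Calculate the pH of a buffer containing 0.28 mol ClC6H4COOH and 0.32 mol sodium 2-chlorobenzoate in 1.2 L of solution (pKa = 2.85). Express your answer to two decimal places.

pH = 2.91

Using pH = pKa + log([base]/[acid]) with [base]/[acid] = 0.32/0.28:
pH = 2.85 + (+0.058) = 2.91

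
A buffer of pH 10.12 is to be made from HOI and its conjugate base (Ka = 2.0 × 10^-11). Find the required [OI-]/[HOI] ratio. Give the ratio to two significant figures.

ratio = 0.26

pKa = -log(2.0 × 10^-11) = 10.699
pH = pKa + log(r) ⇒ log(r) = 10.12 − 10.699 = -0.579
r = [OI-]/[HOI] = 10^(-0.579) = 0.264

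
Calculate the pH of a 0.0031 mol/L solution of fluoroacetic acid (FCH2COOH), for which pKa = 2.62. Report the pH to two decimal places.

FCH2COOH ⇌ FCH2COO- + H+
Ka = 10^(−2.62) = 2.40 × 10^-3
Let x = [H+] at equilibrium. Ka = x²/(0.0031 − x).
x is not negligible relative to C₀; solve x² + 0.0024·x − 7.44e-06 = 0.
x = [−0.0024 + √(0.0024² + 2.98e-05)]/2 = 1.78 × 10^-3 M
pH = −log(1.78 × 10^-3) = 2.75

pH = 2.75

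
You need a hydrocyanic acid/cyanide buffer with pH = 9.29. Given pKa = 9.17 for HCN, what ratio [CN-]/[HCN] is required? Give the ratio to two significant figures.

ratio = 1.3

pH = pKa + log(r) ⇒ log(r) = 9.29 − 9.17 = +0.12
r = [CN-]/[HCN] = 10^(+0.12) = 1.32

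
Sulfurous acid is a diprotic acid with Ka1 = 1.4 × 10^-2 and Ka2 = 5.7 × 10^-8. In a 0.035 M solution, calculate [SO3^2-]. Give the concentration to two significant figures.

First ionization gives [H+] ≈ [HSO3-] = 1.62 × 10^-2 M.
Second step: Ka2 = [H+][SO3^2-]/[HSO3-] ≈ [SO3^2-] (since [H+] ≈ [HSO3-]).
So [SO3^2-] ≈ Ka2.

5.7 × 10^-8 M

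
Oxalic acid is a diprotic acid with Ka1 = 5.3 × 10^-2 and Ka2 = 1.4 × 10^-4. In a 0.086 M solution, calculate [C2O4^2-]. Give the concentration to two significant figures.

First ionization gives [H+] ≈ [HC2O4-] = 4.60 × 10^-2 M.
Second step: Ka2 = [H+][C2O4^2-]/[HC2O4-] ≈ [C2O4^2-] (since [H+] ≈ [HC2O4-]).
So [C2O4^2-] ≈ Ka2.

1.4 × 10^-4 M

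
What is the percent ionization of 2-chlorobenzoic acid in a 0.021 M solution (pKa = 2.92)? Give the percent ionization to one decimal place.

21.2%

ClC6H4COOH ⇌ ClC6H4COO- + H+; let x = [H+] at equilibrium.
Ka = 10^(−2.92) = 1.20 × 10^-3
Solve x² + 0.0012x − 2.52e-05 = 0 → x = 4.46 × 10^-3 M
% ionization = x/C₀ × 100% = 4.46 × 10^-3/0.021 × 100% = 21.2%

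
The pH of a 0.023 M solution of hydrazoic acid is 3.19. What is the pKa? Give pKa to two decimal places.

[H+] = 10^(-3.19) = 6.46 × 10^-4 M
At equilibrium [HA] = 0.023 − 6.46 × 10^-4 = 2.24 × 10^-2 M
Ka = [H+][A-]/[HA] = (6.46 × 10^-4)² / 2.24 × 10^-2 = 1.86 × 10^-5
pKa = -log(1.86 × 10^-5) = 4.73

pKa = 4.73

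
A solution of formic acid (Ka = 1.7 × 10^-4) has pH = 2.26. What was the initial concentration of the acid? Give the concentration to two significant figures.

C₀ = 1.8 × 10^-1 M

[H+] = 10^(-2.26) = 5.50 × 10^-3 M = x
Ka = x²/(C₀ − x) ⇒ C₀ = x + x²/Ka
C₀ = 5.50 × 10^-3 + (5.50 × 10^-3)²/(1.7 × 10^-4) = 1.83 × 10^-1 M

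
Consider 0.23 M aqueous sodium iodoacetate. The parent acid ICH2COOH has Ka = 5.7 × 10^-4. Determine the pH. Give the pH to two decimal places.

pH = 8.30

ICH2COO- is the conjugate base of the weak acid ICH2COOH.
Kb = Kw/Ka = 1.0×10^-14 / 5.7 × 10^-4 = 1.75 × 10^-11
Let x = [OH-] at equilibrium. Kb = x²/(0.23 − x).
Neglecting x in the denominator: x = √(1.75 × 10^-11 × 0.23) = 2.01 × 10^-6 M
pOH = 5.70, so pH = 14.00 − pOH = 8.30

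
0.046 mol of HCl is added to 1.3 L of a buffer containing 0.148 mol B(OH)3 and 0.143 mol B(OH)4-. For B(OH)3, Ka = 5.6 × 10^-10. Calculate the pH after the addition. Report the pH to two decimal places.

After neutralization: n(B(OH)3) = 0.194 mol, n(B(OH)4-) = 0.097 mol.
pKa = −log(5.6 × 10^-10) = 9.252
Henderson–Hasselbalch with mole ratio 0.097/0.194: pH = 9.252 + (-0.301)

pH = 8.95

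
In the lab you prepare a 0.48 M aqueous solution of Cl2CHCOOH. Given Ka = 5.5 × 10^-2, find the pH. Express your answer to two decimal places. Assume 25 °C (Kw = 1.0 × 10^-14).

pH = 0.86

Cl2CHCOOH ⇌ Cl2CHCOO- + H+
From the ICE table, Ka = x²/(0.48 − x) = 5.5 × 10^-2.
x is not negligible relative to C₀; solve x² + 0.055·x − 0.0264 = 0.
x = (−Ka + √(Ka² + 4·Ka·C₀))/2 = 1.37 × 10^-1 M
pH = −log[H+] = −log(1.37 × 10^-1) = 0.86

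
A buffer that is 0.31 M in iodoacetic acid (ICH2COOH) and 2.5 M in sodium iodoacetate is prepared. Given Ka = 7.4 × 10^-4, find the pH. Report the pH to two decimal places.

pKa = −log(7.4 × 10^-4) = 3.131
Using pH = pKa + log([base]/[acid]) with [base]/[acid] = 2.5/0.31:
pH = 3.131 + (+0.907) = 4.04

pH = 4.04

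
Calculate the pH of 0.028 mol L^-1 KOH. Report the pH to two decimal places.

KOH is a strong base; [OH-] = 0.028 M.
pOH = -log(0.028) = 1.55
pH = 14.00 - 1.55 = 12.45

pH = 12.45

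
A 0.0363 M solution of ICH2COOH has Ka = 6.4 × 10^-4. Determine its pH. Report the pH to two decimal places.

ICH2COOH ⇌ ICH2COO- + H+
Ka = x²/(0.0363 − x) = 6.4 × 10^-4
x is not negligible relative to C₀; solve x² + 0.00064·x − 2.32e-05 = 0.
x = (−Ka + √(Ka² + 4·Ka·C₀))/2 = 4.51 × 10^-3 M
pH = −log(4.51 × 10^-3) = 2.35

pH = 2.35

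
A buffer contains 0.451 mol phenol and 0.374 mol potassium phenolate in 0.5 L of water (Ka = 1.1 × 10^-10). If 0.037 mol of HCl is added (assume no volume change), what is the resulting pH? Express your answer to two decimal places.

pH = 9.80

Added H+ converts C6H5O- to C6H5OH: C6H5OH → 0.488 mol, C6H5O- → 0.337 mol.
pKa = −log(1.1 × 10^-10) = 9.959
pH = pKa + log(n_C6H5O-/n_C6H5OH) = 9.959 + log(0.337/0.488) = 9.959 + (-0.161)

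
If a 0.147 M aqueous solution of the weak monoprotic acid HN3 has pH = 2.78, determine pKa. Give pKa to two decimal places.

pKa = 4.72

[H+] = 10^(-2.78) = 1.66 × 10^-3 M
At equilibrium [HA] = 0.147 − 1.66 × 10^-3 = 1.45 × 10^-1 M
Ka = [H+][A-]/[HA] = (1.66 × 10^-3)² / 1.45 × 10^-1 = 1.90 × 10^-5
pKa = -log(1.90 × 10^-5) = 4.72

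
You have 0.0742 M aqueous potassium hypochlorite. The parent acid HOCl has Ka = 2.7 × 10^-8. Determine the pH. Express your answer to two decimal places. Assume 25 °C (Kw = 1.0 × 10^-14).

pH = 10.22

OCl- is the conjugate base of the weak acid HOCl.
Kb = Kw/Ka = 1.0×10^-14 / 2.7 × 10^-8 = 3.70 × 10^-7
Kb = [OH-]²/(0.0742 − [OH-]) = 3.70 × 10^-7
Assume [OH-] ≪ 0.0742: [OH-] ≈ √(3.70 × 10^-7 × 0.0742) = 1.66 × 10^-4 M
Check: 0.22% ionized — well under 5%, approximation valid.
pOH = 3.78, so pH = 14.00 − pOH = 10.22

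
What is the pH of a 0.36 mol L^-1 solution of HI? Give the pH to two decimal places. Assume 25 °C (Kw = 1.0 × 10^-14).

pH = 0.44

HI is a strong acid and dissociates completely, so [H+] = 0.36 M.
pH = -log(0.36) = 0.44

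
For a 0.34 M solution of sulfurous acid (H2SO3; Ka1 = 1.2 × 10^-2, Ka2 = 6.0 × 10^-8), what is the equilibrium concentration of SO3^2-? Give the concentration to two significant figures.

6.0 × 10^-8 M

First ionization gives [H+] ≈ [HSO3-] = 5.82 × 10^-2 M.
Second step: Ka2 = [H+][SO3^2-]/[HSO3-] ≈ [SO3^2-] (since [H+] ≈ [HSO3-]).
So [SO3^2-] ≈ Ka2.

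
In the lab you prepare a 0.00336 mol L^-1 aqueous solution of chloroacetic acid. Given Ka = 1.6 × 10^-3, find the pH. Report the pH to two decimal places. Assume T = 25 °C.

ClCH2COOH ⇌ ClCH2COO- + H+
Ka = [H+]²/(0.00336 − [H+]) = 1.6 × 10^-3
Here C₀/Ka ≈ 2.1, so the small-[H+] approximation fails. Use the quadratic:
[H+] = (−Ka + √(Ka² + 4·Ka·C₀))/2 = 1.65 × 10^-3 M
pH = −log(1.65 × 10^-3) = 2.78

pH = 2.78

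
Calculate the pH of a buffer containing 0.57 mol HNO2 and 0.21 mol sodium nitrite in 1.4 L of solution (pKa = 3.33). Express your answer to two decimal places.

pH = pKa + log([A⁻]/[HA]) = 3.33 + log(0.21/0.57)
pH = 3.33 + (-0.434) = 2.90

pH = 2.90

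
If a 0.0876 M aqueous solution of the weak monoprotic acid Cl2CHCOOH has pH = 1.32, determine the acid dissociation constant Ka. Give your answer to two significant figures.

Ka = 5.8 × 10^-2

[H+] = 10^(-1.32) = 4.79 × 10^-2 M
At equilibrium [HA] = 0.0876 − 4.79 × 10^-2 = 3.97 × 10^-2 M
Ka = [H+][A-]/[HA] = (4.79 × 10^-2)² / 3.97 × 10^-2 = 5.8 × 10^-2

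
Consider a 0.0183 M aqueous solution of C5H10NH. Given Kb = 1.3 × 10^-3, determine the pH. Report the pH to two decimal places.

C5H10NH + H2O ⇌ C5H10NH2+ + OH-
Kb = [OH-]²/(0.0183 − [OH-]) = 1.3 × 10^-3
The 5% rule fails; solving [OH-]² + Kb·[OH-] − Kb·C₀ = 0 exactly:
[OH-] = [−0.0013 + √(0.0013² + 9.52e-05)]/2 = 4.27 × 10^-3 M
pOH = 2.37, so pH = 14.00 − pOH = 11.63

pH = 11.63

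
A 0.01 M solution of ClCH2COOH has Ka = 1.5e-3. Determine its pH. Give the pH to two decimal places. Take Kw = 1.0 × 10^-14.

ClCH2COOH ⇌ ClCH2COO- + H+
From the ICE table, Ka = x²/(0.01 − x) = 1.5 × 10^-3.
The 5% rule fails; solving x² + Ka·x − Ka·C₀ = 0 exactly:
x = [−0.0015 + √(0.0015² + 6e-05)]/2 = 3.19 × 10^-3 M
pH = −log[H+] = −log(3.19 × 10^-3) = 2.50

pH = 2.50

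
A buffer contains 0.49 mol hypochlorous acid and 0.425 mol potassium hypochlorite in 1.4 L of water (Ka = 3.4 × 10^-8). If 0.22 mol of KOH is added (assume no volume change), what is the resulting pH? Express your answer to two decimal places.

OH- converts HOCl to OCl-: HOCl → 0.27 mol, OCl- → 0.645 mol.
pKa = −log(3.4 × 10^-8) = 7.469
pH = pKa + log([A⁻]/[HA]) = 7.469 + log(0.645/0.27) = 7.469 +0.378

pH = 7.85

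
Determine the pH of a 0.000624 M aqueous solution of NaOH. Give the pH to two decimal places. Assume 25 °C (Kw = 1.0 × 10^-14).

NaOH is a strong base; [OH-] = 0.000624 M.
pOH = -log(0.000624) = 3.20
pH = 14.00 - 3.20 = 10.80

pH = 10.80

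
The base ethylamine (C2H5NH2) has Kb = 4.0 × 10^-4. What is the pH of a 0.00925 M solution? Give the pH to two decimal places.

C2H5NH2 + H2O ⇌ C2H5NH3+ + OH-
Kb = x²/(0.00925 − x) = 4.0 × 10^-4
Here C₀/Kb ≈ 23.1, so the small-x approximation fails. Use the quadratic:
x = (−Kb + √(Kb² + 4·Kb·C₀))/2 = 1.73 × 10^-3 M
pOH = −log(1.73 × 10^-3) = 2.76; pH = 14.00 − 2.76 = 11.24

pH = 11.24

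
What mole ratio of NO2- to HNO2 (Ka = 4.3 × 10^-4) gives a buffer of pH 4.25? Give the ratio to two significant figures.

ratio = 7.6

pKa = -log(4.3 × 10^-4) = 3.367
pH = pKa + log(r) ⇒ log(r) = 4.25 − 3.367 = +0.883
r = [NO2-]/[HNO2] = 10^(+0.883) = 7.64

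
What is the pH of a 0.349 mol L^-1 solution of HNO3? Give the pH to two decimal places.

HNO3 is a strong acid and dissociates completely, so [H+] = 0.349 M.
pH = -log(0.349) = 0.46

pH = 0.46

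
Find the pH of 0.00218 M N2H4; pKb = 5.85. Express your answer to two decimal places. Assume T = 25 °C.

pH = 9.74

N2H4 + H2O ⇌ N2H5+ + OH-
Kb = 10^(−5.85) = 1.41 × 10^-6
Kb = [OH-]²/(0.00218 − [OH-]) = 1.41 × 10^-6
Neglecting [OH-] in the denominator: [OH-] = √(1.41 × 10^-6 × 0.00218) = 5.54 × 10^-5 M
([OH-]/C₀ = 2.5% < 5%, so the approximation holds.)
pOH = −log(5.54 × 10^-5) = 4.26; pH = 14.00 − 4.26 = 9.74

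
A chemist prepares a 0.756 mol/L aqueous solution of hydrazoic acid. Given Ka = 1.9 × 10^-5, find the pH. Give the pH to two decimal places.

HN3 ⇌ N3- + H+
From the ICE table, Ka = [H+]²/(0.756 − [H+]) = 1.9 × 10^-5.
Since Ka ≪ C₀, [H+] ≈ √(Ka·C₀) = 3.79 × 10^-3 M.
pH = −log[H+] = −log(3.79 × 10^-3) = 2.42

pH = 2.42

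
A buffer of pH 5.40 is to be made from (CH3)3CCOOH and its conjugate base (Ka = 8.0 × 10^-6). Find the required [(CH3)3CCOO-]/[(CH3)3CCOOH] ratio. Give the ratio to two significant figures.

ratio = 2.0

pKa = -log(8.0 × 10^-6) = 5.097
pH = pKa + log(r) ⇒ log(r) = 5.40 − 5.097 = +0.303
r = [(CH3)3CCOO-]/[(CH3)3CCOOH] = 10^(+0.303) = 2.01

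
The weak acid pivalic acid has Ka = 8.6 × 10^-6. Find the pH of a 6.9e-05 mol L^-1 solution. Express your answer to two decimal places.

(CH3)3CCOOH ⇌ (CH3)3CCOO- + H+
Ka = [H+]²/(6.9e-05 − [H+]) = 8.6 × 10^-6
[H+] is not negligible relative to C₀; solve [H+]² + 8.6e-06·[H+] − 5.93e-10 = 0.
[H+] = [−8.6e-06 + √(8.6e-06² + 2.37e-09)]/2 = 2.04 × 10^-5 M
pH = −log(2.04 × 10^-5) = 4.69

pH = 4.69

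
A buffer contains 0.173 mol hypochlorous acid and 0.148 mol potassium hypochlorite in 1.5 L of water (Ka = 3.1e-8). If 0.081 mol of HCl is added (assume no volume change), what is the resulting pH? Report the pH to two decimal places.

pH = 6.93

After neutralization: n(HOCl) = 0.254 mol, n(OCl-) = 0.067 mol.
pKa = −log(3.1 × 10^-8) = 7.509
Henderson–Hasselbalch with mole ratio 0.067/0.254: pH = 7.509 + (-0.579)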